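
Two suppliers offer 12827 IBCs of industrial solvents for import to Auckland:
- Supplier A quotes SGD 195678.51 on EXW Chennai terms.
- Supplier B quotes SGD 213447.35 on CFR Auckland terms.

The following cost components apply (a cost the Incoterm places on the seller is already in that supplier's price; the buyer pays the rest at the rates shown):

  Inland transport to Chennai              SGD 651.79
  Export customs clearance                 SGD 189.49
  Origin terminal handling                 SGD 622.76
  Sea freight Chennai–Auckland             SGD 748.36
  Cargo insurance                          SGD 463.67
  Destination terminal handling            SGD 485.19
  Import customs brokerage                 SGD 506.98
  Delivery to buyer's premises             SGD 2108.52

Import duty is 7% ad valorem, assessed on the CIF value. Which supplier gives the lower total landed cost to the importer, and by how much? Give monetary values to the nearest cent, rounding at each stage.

Supplier A is cheaper by SGD 16645.39

Supplier A (EXW):
CIF value = EXW price + inland to port + export clearance + origin terminal + freight + insurance = 195678.51 + 651.79 + 189.49 + 622.76 + 748.36 + 463.67 = 198354.58
Import duty = 198354.58 × 7% = 13884.82
Buyer bears (A): 651.79 + 189.49 + 622.76 + 748.36 + 463.67 + 485.19 + 506.98 + 2108.52 = 5776.76
Landed cost (A) = invoice 195678.51 + 5776.76 + duty 13884.82 = 215340.09
Supplier B (CFR):
CIF value = CFR price + insurance = 213447.35 + 463.67 = 213911.02
Import duty = 213911.02 × 7% = 14973.77
Buyer bears (B): 463.67 + 485.19 + 506.98 + 2108.52 = 3564.36
Landed cost (B) = invoice 213447.35 + 3564.36 + duty 14973.77 = 231985.48
Difference = |215340.09 − 231985.48| = 16645.39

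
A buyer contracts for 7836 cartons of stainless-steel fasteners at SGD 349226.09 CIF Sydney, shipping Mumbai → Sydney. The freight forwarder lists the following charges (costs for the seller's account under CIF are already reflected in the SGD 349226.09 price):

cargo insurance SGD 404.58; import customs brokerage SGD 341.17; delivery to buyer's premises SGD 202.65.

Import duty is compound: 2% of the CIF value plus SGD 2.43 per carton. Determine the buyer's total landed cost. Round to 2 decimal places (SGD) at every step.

CIF: the seller pays costs through ocean freight and marine insurance to the destination port.
Already in the invoice (seller's account under CIF): insurance — exclude.
The CIF price already equals the CIF value: 349226.09
Ad valorem component: 349226.09 × 2% = 6984.52
Specific component: 7836 × 2.43 = 19041.48
Import duty = 6984.52 + 19041.48 = 26026.00
Buyer bears: brokerage 341.17 + delivery 202.65 + duty 26026.00 = 26569.82
Landed cost = invoice 349226.09 + 26569.82 = 375795.91

Total landed cost: SGD 375795.91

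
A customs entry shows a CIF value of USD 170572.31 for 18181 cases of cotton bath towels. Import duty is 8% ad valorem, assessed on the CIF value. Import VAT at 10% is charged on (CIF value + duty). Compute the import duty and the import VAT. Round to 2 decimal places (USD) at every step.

Import duty: USD 13645.78; import VAT: USD 18421.81

Import duty = 170572.31 × 8% = 13645.78
VAT base = CIF + duty = 170572.31 + 13645.78 = 184218.09
Import VAT = 184218.09 × 10% = 18421.81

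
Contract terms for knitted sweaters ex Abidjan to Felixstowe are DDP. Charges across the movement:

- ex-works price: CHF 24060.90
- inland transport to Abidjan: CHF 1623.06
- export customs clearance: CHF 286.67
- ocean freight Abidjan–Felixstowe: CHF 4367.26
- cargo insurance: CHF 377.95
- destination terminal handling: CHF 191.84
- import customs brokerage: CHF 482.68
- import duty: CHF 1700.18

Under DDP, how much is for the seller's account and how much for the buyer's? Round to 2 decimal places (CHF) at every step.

DDP: the seller bears all costs including import duty.
Seller's account: goods 24060.90 + inland to port 1623.06 + export clearance 286.67 + freight 4367.26 + insurance 377.95 + destination terminal 191.84 + brokerage 482.68 + duty 1700.18 = 33090.54
Buyer's account: 0.00

Seller: CHF 33090.54; buyer: CHF 0.00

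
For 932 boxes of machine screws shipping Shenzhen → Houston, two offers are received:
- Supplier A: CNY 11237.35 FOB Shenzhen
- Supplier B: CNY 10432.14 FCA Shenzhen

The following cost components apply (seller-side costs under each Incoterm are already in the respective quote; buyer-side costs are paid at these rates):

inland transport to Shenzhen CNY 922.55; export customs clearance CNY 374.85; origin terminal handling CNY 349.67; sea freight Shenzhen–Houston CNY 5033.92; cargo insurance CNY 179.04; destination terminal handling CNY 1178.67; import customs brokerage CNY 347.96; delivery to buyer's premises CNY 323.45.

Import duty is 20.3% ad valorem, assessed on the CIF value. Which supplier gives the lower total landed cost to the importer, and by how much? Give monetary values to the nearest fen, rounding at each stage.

Supplier B is cheaper by CNY 548.01

Supplier A (FOB):
CIF value = FOB price + freight + insurance = 11237.35 + 5033.92 + 179.04 = 16450.31
Import duty = 16450.31 × 20.3% = 3339.41
Buyer bears (A): 5033.92 + 179.04 + 1178.67 + 347.96 + 323.45 = 7063.04
Landed cost (A) = invoice 11237.35 + 7063.04 + duty 3339.41 = 21639.80
Supplier B (FCA):
CIF value = FCA price + origin terminal + freight + insurance = 10432.14 + 349.67 + 5033.92 + 179.04 = 15994.77
Import duty = 15994.77 × 20.3% = 3246.94
Buyer bears (B): 349.67 + 5033.92 + 179.04 + 1178.67 + 347.96 + 323.45 = 7412.71
Landed cost (B) = invoice 10432.14 + 7412.71 + duty 3246.94 = 21091.79
Difference = |21639.80 − 21091.79| = 548.01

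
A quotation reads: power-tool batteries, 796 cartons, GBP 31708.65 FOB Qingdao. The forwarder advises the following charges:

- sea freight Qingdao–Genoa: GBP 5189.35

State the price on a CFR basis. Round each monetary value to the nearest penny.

From FOB to CFR, the seller additionally bears: freight.
CFR price = 31708.65 + 5189.35 = 36898.00

CFR price: GBP 36898.00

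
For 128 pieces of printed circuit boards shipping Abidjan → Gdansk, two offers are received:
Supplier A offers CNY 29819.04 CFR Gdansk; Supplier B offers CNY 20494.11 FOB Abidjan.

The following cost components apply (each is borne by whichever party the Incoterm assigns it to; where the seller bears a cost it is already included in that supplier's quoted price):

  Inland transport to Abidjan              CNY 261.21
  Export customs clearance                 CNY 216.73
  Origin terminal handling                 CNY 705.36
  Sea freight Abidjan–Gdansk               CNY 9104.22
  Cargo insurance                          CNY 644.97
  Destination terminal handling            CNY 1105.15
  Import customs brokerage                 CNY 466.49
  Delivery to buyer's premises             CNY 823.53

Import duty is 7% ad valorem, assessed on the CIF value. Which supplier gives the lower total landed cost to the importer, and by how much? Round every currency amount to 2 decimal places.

Supplier B is cheaper by CNY 236.16

Supplier A (CFR):
CIF value = CFR price + insurance = 29819.04 + 644.97 = 30464.01
Import duty = 30464.01 × 7% = 2132.48
Buyer bears (A): 644.97 + 1105.15 + 466.49 + 823.53 = 3040.14
Landed cost (A) = invoice 29819.04 + 3040.14 + duty 2132.48 = 34991.66
Supplier B (FOB):
CIF value = FOB price + freight + insurance = 20494.11 + 9104.22 + 644.97 = 30243.30
Import duty = 30243.30 × 7% = 2117.03
Buyer bears (B): 9104.22 + 644.97 + 1105.15 + 466.49 + 823.53 = 12144.36
Landed cost (B) = invoice 20494.11 + 12144.36 + duty 2117.03 = 34755.50
Difference = |34991.66 − 34755.50| = 236.16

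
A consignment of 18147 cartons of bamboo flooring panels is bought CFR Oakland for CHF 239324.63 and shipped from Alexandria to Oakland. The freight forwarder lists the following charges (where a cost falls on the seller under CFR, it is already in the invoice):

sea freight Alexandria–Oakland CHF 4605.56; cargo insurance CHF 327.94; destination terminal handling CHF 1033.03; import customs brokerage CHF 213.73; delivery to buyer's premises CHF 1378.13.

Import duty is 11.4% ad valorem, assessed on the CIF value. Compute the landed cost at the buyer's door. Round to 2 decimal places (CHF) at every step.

CFR: the seller pays costs through ocean freight to the destination port, but not insurance.
Already in the invoice (seller's account under CFR): freight — exclude.
CIF value = CFR price + insurance = 239324.63 + 327.94 = 239652.57
Import duty = 239652.57 × 11.4% = 27320.39
Buyer bears: insurance 327.94 + destination terminal 1033.03 + brokerage 213.73 + delivery 1378.13 + duty 27320.39 = 30273.22
Landed cost = invoice 239324.63 + 30273.22 = 269597.85

Total landed cost: CHF 269597.85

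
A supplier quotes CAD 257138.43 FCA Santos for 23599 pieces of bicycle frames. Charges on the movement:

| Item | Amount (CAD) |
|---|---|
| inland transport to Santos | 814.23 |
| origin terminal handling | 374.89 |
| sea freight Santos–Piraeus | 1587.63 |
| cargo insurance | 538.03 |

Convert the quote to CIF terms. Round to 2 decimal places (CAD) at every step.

CIF price: CAD 259638.98

Not relevant to the conversion: inland to port — on the seller under both FCA and CIF; already in the FCA price and stays in the CIF price.
From FCA to CIF, the seller additionally bears: origin terminal, freight, insurance.
CIF price = 257138.43 + 374.89 + 1587.63 + 538.03 = 259638.98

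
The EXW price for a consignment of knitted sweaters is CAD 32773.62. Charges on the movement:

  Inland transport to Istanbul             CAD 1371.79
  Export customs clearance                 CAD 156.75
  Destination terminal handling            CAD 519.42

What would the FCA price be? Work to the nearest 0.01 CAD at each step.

Not relevant to the conversion: destination terminal — on the buyer under both terms; not part of either seller's price.
From EXW to FCA, the seller additionally bears: inland to port, export clearance.
FCA price = 32773.62 + 1371.79 + 156.75 = 34302.16

FCA price: CAD 34302.16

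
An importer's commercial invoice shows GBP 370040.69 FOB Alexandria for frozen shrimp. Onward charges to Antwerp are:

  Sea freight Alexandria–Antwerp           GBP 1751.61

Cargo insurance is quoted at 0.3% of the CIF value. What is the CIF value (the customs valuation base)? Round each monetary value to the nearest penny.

CIF value: GBP 372911.03

Let C be the CIF value. C = FOB price + freight + 0.3% × C
C − 0.3% × C = 370040.69 + 1751.61
0.997 × C = 371792.30
C = 371792.30 / 0.997 = 372911.03
Insurance premium = 0.3% × 372911.03 = 1118.73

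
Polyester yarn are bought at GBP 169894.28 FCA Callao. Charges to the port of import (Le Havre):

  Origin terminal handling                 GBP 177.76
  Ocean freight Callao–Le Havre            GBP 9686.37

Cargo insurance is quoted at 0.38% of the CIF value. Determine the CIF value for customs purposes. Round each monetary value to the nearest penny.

CIF value: GBP 180444.10

Let C be the CIF value. C = FCA price + pre-shipment costs + freight + 0.38% × C
C − 0.38% × C = 169894.28 + 177.76 + 9686.37
0.9962 × C = 179758.41
C = 179758.41 / 0.9962 = 180444.10
Insurance premium = 0.38% × 180444.10 = 685.69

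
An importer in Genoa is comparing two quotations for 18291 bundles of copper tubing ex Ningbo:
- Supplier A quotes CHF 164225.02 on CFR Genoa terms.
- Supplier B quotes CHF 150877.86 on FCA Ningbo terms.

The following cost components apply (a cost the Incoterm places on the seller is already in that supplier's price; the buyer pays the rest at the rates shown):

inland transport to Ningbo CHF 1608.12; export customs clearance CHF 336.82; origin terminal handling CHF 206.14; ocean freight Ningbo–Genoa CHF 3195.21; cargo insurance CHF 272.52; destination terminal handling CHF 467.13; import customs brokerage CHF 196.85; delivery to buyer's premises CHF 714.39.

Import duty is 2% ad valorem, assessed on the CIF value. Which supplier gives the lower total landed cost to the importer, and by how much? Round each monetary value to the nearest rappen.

Supplier B is cheaper by CHF 10144.73

Supplier A (CFR):
CIF value = CFR price + insurance = 164225.02 + 272.52 = 164497.54
Import duty = 164497.54 × 2% = 3289.95
Buyer bears (A): 272.52 + 467.13 + 196.85 + 714.39 = 1650.89
Landed cost (A) = invoice 164225.02 + 1650.89 + duty 3289.95 = 169165.86
Supplier B (FCA):
CIF value = FCA price + origin terminal + freight + insurance = 150877.86 + 206.14 + 3195.21 + 272.52 = 154551.73
Import duty = 154551.73 × 2% = 3091.03
Buyer bears (B): 206.14 + 3195.21 + 272.52 + 467.13 + 196.85 + 714.39 = 5052.24
Landed cost (B) = invoice 150877.86 + 5052.24 + duty 3091.03 = 159021.13
Difference = |169165.86 − 159021.13| = 10144.73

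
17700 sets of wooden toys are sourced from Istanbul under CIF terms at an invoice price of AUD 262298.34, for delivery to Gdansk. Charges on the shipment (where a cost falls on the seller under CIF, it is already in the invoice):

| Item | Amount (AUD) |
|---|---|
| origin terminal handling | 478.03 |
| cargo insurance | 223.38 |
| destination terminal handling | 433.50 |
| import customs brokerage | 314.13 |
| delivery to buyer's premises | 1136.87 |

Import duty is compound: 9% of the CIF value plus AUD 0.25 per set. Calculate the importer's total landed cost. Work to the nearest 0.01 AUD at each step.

CIF: the seller pays costs through ocean freight and marine insurance to the destination port.
Already in the invoice (seller's account under CIF): origin terminal, insurance — exclude.
The CIF price already equals the CIF value: 262298.34
Ad valorem component: 262298.34 × 9% = 23606.85
Specific component: 17700 × 0.25 = 4425.00
Import duty = 23606.85 + 4425.00 = 28031.85
Buyer bears: destination terminal 433.50 + brokerage 314.13 + delivery 1136.87 + duty 28031.85 = 29916.35
Landed cost = invoice 262298.34 + 29916.35 = 292214.69

Total landed cost: AUD 292214.69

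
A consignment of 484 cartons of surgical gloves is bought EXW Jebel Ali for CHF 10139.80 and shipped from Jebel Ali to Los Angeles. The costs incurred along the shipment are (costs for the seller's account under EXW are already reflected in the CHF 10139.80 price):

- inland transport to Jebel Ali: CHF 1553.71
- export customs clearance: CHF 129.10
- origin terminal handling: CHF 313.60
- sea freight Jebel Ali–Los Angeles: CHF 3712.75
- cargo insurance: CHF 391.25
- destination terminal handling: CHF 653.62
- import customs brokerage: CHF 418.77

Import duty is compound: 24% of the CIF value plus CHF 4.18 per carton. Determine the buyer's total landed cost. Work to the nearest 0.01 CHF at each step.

Total landed cost: CHF 23233.37

EXW: the seller makes goods available at their premises; the buyer bears all onward costs.
CIF value = EXW price + inland to port + export clearance + origin terminal + freight + insurance = 10139.80 + 1553.71 + 129.10 + 313.60 + 3712.75 + 391.25 = 16240.21
Ad valorem component: 16240.21 × 24% = 3897.65
Specific component: 484 × 4.18 = 2023.12
Import duty = 3897.65 + 2023.12 = 5920.77
Buyer bears: inland to port 1553.71 + export clearance 129.10 + origin terminal 313.60 + freight 3712.75 + insurance 391.25 + destination terminal 653.62 + brokerage 418.77 + duty 5920.77 = 13093.57
Landed cost = invoice 10139.80 + 13093.57 = 23233.37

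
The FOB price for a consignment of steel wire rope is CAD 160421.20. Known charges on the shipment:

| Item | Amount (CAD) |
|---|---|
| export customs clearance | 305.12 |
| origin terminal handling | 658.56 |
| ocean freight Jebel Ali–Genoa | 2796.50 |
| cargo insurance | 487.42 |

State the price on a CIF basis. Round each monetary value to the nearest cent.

CIF price: CAD 163705.12

Not relevant to the conversion: origin terminal, export clearance — on the seller under both FOB and CIF; already in the FOB price and stays in the CIF price.
From FOB to CIF, the seller additionally bears: freight, insurance.
CIF price = 160421.20 + 2796.50 + 487.42 = 163705.12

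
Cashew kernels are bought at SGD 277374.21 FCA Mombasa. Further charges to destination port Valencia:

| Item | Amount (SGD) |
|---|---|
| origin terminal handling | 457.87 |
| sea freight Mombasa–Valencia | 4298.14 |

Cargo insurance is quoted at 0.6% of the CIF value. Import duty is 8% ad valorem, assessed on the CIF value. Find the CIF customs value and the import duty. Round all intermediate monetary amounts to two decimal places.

Let C be the CIF value. C = FCA price + pre-shipment costs + freight + 0.6% × C
C − 0.6% × C = 277374.21 + 457.87 + 4298.14
0.994 × C = 282130.22
C = 282130.22 / 0.994 = 283833.22
Insurance premium = 0.6% × 283833.22 = 1703.00
Import duty = 283833.22 × 8% = 22706.66

CIF value: SGD 283833.22; import duty: SGD 22706.66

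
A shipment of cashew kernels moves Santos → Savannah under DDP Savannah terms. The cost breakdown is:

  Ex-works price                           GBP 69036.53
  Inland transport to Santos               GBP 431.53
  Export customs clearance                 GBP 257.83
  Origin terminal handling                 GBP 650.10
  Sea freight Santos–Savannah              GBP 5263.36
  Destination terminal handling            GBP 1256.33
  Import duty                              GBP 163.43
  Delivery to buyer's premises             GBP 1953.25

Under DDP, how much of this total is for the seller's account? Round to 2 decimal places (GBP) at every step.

DDP: the seller bears all costs including import duty.
Seller's account: goods 69036.53 + inland to port 431.53 + export clearance 257.83 + origin terminal 650.10 + freight 5263.36 + destination terminal 1256.33 + duty 163.43 + delivery 1953.25 = 79012.36
Buyer's account: 0.00

Seller's account: GBP 79012.36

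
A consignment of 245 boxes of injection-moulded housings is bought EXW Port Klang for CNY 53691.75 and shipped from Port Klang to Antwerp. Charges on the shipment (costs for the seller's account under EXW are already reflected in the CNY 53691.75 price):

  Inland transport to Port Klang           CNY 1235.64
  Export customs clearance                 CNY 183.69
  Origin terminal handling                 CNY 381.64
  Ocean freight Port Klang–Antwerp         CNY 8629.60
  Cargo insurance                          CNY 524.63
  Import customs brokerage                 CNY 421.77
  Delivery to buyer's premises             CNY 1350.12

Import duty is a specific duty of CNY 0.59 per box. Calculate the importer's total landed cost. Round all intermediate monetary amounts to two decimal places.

EXW: the seller makes goods available at their premises; the buyer bears all onward costs.
CIF value = EXW price + inland to port + export clearance + origin terminal + freight + insurance = 53691.75 + 1235.64 + 183.69 + 381.64 + 8629.60 + 524.63 = 64646.95
Import duty = 245 × 0.59 = 144.55
Buyer bears: inland to port 1235.64 + export clearance 183.69 + origin terminal 381.64 + freight 8629.60 + insurance 524.63 + brokerage 421.77 + delivery 1350.12 + duty 144.55 = 12871.64
Landed cost = invoice 53691.75 + 12871.64 = 66563.39

Total landed cost: CNY 66563.39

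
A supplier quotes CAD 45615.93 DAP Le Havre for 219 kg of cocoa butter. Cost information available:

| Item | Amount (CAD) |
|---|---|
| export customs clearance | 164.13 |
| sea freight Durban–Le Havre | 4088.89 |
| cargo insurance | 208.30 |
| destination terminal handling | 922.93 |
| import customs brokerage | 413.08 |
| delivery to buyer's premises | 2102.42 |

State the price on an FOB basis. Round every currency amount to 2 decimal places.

FOB price: CAD 38293.39

Not relevant to the conversion: export clearance — on the seller under both DAP and FOB; already in the DAP price and stays in the FOB price. brokerage — on the buyer under both terms; not part of either seller's price.
From DAP to FOB, the seller no longer bears: freight, insurance, destination terminal, delivery.
FOB price = 45615.93 − 4088.89 − 208.30 − 922.93 − 2102.42 = 38293.39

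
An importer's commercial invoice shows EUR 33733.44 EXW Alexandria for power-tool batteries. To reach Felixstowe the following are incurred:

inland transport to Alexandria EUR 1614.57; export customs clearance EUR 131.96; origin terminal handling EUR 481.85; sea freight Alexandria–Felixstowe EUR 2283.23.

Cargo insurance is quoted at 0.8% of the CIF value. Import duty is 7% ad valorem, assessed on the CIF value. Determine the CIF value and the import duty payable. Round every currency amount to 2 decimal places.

Let C be the CIF value. C = EXW price + pre-shipment costs + freight + 0.8% × C
C − 0.8% × C = 33733.44 + 1614.57 + 131.96 + 481.85 + 2283.23
0.992 × C = 38245.05
C = 38245.05 / 0.992 = 38553.48
Insurance premium = 0.8% × 38553.48 = 308.43
Import duty = 38553.48 × 7% = 2698.74

CIF value: EUR 38553.48; import duty: EUR 2698.74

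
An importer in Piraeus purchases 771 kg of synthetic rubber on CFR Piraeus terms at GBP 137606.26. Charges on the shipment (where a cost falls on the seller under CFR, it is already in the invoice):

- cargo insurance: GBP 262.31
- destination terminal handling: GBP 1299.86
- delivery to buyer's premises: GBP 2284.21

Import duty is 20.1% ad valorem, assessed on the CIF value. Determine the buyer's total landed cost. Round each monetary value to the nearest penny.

CFR: the seller pays costs through ocean freight to the destination port, but not insurance.
CIF value = CFR price + insurance = 137606.26 + 262.31 = 137868.57
Import duty = 137868.57 × 20.1% = 27711.58
Buyer bears: insurance 262.31 + destination terminal 1299.86 + delivery 2284.21 + duty 27711.58 = 31557.96
Landed cost = invoice 137606.26 + 31557.96 = 169164.22

Total landed cost: GBP 169164.22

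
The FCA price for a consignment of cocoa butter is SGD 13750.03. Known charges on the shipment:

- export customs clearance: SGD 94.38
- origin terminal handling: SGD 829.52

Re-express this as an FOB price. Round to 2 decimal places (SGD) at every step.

Not relevant to the conversion: export clearance — on the seller under both FCA and FOB; already in the FCA price and stays in the FOB price.
From FCA to FOB, the seller additionally bears: origin terminal.
FOB price = 13750.03 + 829.52 = 14579.55

FOB price: SGD 14579.55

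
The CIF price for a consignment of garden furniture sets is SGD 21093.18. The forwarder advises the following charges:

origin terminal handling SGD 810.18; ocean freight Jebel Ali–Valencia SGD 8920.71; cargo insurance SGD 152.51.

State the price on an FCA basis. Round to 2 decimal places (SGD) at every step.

From CIF to FCA, the seller no longer bears: origin terminal, freight, insurance.
FCA price = 21093.18 − 810.18 − 8920.71 − 152.51 = 11209.78

FCA price: SGD 11209.78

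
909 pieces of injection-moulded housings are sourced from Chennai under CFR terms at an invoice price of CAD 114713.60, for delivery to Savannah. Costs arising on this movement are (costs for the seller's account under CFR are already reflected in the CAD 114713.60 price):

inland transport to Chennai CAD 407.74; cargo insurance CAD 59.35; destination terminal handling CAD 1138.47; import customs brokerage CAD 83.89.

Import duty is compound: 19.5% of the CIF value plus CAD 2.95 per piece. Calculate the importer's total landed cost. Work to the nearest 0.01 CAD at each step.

Total landed cost: CAD 141057.59

CFR: the seller pays costs through ocean freight to the destination port, but not insurance.
Already in the invoice (seller's account under CFR): inland to port — exclude.
CIF value = CFR price + insurance = 114713.60 + 59.35 = 114772.95
Ad valorem component: 114772.95 × 19.5% = 22380.73
Specific component: 909 × 2.95 = 2681.55
Import duty = 22380.73 + 2681.55 = 25062.28
Buyer bears: insurance 59.35 + destination terminal 1138.47 + brokerage 83.89 + duty 25062.28 = 26343.99
Landed cost = invoice 114713.60 + 26343.99 = 141057.59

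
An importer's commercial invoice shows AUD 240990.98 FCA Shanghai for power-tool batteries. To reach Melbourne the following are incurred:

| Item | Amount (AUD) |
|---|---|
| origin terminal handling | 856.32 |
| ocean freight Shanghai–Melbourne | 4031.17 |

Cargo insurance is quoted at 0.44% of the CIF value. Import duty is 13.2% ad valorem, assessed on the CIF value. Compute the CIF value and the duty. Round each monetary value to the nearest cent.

CIF value: AUD 246965.12; import duty: AUD 32599.40

Let C be the CIF value. C = FCA price + pre-shipment costs + freight + 0.44% × C
C − 0.44% × C = 240990.98 + 856.32 + 4031.17
0.9956 × C = 245878.47
C = 245878.47 / 0.9956 = 246965.12
Insurance premium = 0.44% × 246965.12 = 1086.65
Import duty = 246965.12 × 13.2% = 32599.40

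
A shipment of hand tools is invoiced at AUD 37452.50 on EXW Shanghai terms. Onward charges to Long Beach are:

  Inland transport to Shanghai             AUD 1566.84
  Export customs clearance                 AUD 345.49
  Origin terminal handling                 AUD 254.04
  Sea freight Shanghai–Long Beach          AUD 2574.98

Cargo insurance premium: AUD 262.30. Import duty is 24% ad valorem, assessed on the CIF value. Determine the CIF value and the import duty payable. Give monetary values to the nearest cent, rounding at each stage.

CIF value: AUD 42456.15; import duty: AUD 10189.48

CIF = EXW price + pre-shipment costs + freight + insurance
CIF = 37452.50 + 1566.84 + 345.49 + 254.04 + 2574.98 + 262.30 = 42456.15
Import duty = 42456.15 × 24% = 10189.48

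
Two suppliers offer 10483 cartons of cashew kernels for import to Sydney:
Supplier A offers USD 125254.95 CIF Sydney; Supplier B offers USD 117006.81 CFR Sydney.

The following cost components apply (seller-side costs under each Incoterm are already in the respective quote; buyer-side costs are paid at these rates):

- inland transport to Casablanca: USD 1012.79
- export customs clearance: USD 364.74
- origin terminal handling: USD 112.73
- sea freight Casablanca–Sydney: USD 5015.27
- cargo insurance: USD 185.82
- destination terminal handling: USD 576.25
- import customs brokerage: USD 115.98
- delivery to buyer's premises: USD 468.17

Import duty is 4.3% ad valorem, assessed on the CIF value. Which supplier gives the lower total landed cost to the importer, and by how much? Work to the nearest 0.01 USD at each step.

Supplier A (CIF):
The CIF price already equals the CIF value: 125254.95
Import duty = 125254.95 × 4.3% = 5385.96
Buyer bears (A): 576.25 + 115.98 + 468.17 = 1160.40
Landed cost (A) = invoice 125254.95 + 1160.40 + duty 5385.96 = 131801.31
Supplier B (CFR):
CIF value = CFR price + insurance = 117006.81 + 185.82 = 117192.63
Import duty = 117192.63 × 4.3% = 5039.28
Buyer bears (B): 185.82 + 576.25 + 115.98 + 468.17 = 1346.22
Landed cost (B) = invoice 117006.81 + 1346.22 + duty 5039.28 = 123392.31
Difference = |131801.31 − 123392.31| = 8409.00

Supplier B is cheaper by USD 8409.00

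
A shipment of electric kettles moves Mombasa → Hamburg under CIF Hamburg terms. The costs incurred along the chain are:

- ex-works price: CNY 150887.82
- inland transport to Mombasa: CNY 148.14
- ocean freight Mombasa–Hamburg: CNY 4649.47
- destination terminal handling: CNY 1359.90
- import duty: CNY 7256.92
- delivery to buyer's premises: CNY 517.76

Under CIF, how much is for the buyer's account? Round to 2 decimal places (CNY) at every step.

CIF: the seller pays costs through ocean freight and marine insurance to the destination port.
Seller's account: goods 150887.82 + inland to port 148.14 + freight 4649.47 = 155685.43
Buyer's account: destination terminal 1359.90 + duty 7256.92 + delivery 517.76 = 9134.58

Buyer's account: CNY 9134.58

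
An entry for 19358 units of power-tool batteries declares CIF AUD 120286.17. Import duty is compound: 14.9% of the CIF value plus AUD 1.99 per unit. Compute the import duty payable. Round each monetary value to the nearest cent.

Ad valorem component: 120286.17 × 14.9% = 17922.64
Specific component: 19358 × 1.99 = 38522.42
Import duty = 17922.64 + 38522.42 = 56445.06

Import duty: AUD 56445.06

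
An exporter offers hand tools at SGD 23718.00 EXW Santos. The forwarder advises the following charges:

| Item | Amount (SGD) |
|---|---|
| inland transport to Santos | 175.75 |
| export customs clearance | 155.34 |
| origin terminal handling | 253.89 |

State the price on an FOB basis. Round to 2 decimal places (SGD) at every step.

FOB price: SGD 24302.98

From EXW to FOB, the seller additionally bears: inland to port, export clearance, origin terminal.
FOB price = 23718.00 + 175.75 + 155.34 + 253.89 = 24302.98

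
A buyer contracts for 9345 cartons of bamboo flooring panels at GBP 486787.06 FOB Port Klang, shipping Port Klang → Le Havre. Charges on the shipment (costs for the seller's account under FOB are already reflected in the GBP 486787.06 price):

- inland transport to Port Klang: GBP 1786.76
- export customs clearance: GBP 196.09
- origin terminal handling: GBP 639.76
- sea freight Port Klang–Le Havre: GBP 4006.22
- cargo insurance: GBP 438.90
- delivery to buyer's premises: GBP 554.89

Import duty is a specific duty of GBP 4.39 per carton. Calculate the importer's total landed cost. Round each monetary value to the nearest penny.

Total landed cost: GBP 532811.62

FOB: the seller bears costs until goods are on board at the origin port; the buyer bears freight, insurance and all costs thereafter.
Already in the invoice (seller's account under FOB): inland to port, export clearance, origin terminal — exclude.
CIF value = FOB price + freight + insurance = 486787.06 + 4006.22 + 438.90 = 491232.18
Import duty = 9345 × 4.39 = 41024.55
Buyer bears: freight 4006.22 + insurance 438.90 + delivery 554.89 + duty 41024.55 = 46024.56
Landed cost = invoice 486787.06 + 46024.56 = 532811.62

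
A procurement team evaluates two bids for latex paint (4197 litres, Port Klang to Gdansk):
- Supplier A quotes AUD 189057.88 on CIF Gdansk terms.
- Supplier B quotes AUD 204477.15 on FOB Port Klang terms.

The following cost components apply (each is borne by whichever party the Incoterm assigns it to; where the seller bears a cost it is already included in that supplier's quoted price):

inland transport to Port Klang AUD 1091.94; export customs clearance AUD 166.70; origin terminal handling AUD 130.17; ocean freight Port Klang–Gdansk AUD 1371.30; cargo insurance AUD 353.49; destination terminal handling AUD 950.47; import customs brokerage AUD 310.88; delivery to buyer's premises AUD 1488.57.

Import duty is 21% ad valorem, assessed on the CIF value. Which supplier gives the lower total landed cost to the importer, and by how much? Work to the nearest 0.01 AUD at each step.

Supplier A (CIF):
The CIF price already equals the CIF value: 189057.88
Import duty = 189057.88 × 21% = 39702.15
Buyer bears (A): 950.47 + 310.88 + 1488.57 = 2749.92
Landed cost (A) = invoice 189057.88 + 2749.92 + duty 39702.15 = 231509.95
Supplier B (FOB):
CIF value = FOB price + freight + insurance = 204477.15 + 1371.30 + 353.49 = 206201.94
Import duty = 206201.94 × 21% = 43302.41
Buyer bears (B): 1371.30 + 353.49 + 950.47 + 310.88 + 1488.57 = 4474.71
Landed cost (B) = invoice 204477.15 + 4474.71 + duty 43302.41 = 252254.27
Difference = |231509.95 − 252254.27| = 20744.32

Supplier A is cheaper by AUD 20744.32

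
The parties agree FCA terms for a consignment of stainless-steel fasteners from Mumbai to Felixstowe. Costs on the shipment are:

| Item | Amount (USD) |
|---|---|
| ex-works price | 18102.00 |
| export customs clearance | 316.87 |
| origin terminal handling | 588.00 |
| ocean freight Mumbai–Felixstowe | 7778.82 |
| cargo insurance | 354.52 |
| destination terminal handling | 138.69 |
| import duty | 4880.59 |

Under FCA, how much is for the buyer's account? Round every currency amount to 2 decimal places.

Buyer's account: USD 13740.62

FCA: the seller delivers export-cleared goods to the carrier; the buyer bears costs from that point.
Seller's account: goods 18102.00 + export clearance 316.87 = 18418.87
Buyer's account: origin terminal 588.00 + freight 7778.82 + insurance 354.52 + destination terminal 138.69 + duty 4880.59 = 13740.62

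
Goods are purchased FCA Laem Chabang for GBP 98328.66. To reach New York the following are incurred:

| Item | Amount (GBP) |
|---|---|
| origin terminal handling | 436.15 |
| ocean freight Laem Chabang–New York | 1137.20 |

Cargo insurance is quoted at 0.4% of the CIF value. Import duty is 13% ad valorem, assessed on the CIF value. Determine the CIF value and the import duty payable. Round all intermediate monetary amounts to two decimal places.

CIF value: GBP 100303.22; import duty: GBP 13039.42

Let C be the CIF value. C = FCA price + pre-shipment costs + freight + 0.4% × C
C − 0.4% × C = 98328.66 + 436.15 + 1137.20
0.996 × C = 99902.01
C = 99902.01 / 0.996 = 100303.22
Insurance premium = 0.4% × 100303.22 = 401.21
Import duty = 100303.22 × 13% = 13039.42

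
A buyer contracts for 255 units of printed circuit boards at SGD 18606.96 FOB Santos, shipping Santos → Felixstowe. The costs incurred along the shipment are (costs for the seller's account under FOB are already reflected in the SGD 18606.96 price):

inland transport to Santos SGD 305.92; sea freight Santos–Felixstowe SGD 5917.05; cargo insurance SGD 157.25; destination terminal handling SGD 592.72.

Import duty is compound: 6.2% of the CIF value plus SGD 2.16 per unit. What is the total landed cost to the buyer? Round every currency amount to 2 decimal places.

Total landed cost: SGD 27355.02

FOB: the seller bears costs until goods are on board at the origin port; the buyer bears freight, insurance and all costs thereafter.
Already in the invoice (seller's account under FOB): inland to port — exclude.
CIF value = FOB price + freight + insurance = 18606.96 + 5917.05 + 157.25 = 24681.26
Ad valorem component: 24681.26 × 6.2% = 1530.24
Specific component: 255 × 2.16 = 550.80
Import duty = 1530.24 + 550.80 = 2081.04
Buyer bears: freight 5917.05 + insurance 157.25 + destination terminal 592.72 + duty 2081.04 = 8748.06
Landed cost = invoice 18606.96 + 8748.06 = 27355.02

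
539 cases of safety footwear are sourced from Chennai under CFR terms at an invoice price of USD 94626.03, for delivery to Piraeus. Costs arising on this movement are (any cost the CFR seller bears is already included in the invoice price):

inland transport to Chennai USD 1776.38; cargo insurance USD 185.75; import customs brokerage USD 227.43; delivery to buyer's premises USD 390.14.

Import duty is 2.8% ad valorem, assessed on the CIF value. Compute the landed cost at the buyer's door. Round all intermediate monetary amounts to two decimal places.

Total landed cost: USD 98084.08

CFR: the seller pays costs through ocean freight to the destination port, but not insurance.
Already in the invoice (seller's account under CFR): inland to port — exclude.
CIF value = CFR price + insurance = 94626.03 + 185.75 = 94811.78
Import duty = 94811.78 × 2.8% = 2654.73
Buyer bears: insurance 185.75 + brokerage 227.43 + delivery 390.14 + duty 2654.73 = 3458.05
Landed cost = invoice 94626.03 + 3458.05 = 98084.08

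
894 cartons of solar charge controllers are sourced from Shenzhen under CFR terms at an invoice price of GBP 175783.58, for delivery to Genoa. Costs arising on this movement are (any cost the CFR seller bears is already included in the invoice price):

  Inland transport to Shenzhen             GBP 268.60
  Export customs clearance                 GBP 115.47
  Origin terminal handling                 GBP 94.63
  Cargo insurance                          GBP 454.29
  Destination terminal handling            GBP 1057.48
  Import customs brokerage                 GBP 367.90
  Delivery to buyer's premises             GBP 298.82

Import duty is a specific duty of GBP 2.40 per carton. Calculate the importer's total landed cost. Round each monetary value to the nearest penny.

CFR: the seller pays costs through ocean freight to the destination port, but not insurance.
Already in the invoice (seller's account under CFR): inland to port, export clearance, origin terminal — exclude.
CIF value = CFR price + insurance = 175783.58 + 454.29 = 176237.87
Import duty = 894 × 2.40 = 2145.60
Buyer bears: insurance 454.29 + destination terminal 1057.48 + brokerage 367.90 + delivery 298.82 + duty 2145.60 = 4324.09
Landed cost = invoice 175783.58 + 4324.09 = 180107.67

Total landed cost: GBP 180107.67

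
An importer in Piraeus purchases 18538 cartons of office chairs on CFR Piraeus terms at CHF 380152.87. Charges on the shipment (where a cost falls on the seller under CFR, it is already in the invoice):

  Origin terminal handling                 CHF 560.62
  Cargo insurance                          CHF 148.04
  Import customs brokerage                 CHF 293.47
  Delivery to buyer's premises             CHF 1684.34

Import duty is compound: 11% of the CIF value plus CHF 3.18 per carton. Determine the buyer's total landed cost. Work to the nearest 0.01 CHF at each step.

CFR: the seller pays costs through ocean freight to the destination port, but not insurance.
Already in the invoice (seller's account under CFR): origin terminal — exclude.
CIF value = CFR price + insurance = 380152.87 + 148.04 = 380300.91
Ad valorem component: 380300.91 × 11% = 41833.10
Specific component: 18538 × 3.18 = 58950.84
Import duty = 41833.10 + 58950.84 = 100783.94
Buyer bears: insurance 148.04 + brokerage 293.47 + delivery 1684.34 + duty 100783.94 = 102909.79
Landed cost = invoice 380152.87 + 102909.79 = 483062.66

Total landed cost: CHF 483062.66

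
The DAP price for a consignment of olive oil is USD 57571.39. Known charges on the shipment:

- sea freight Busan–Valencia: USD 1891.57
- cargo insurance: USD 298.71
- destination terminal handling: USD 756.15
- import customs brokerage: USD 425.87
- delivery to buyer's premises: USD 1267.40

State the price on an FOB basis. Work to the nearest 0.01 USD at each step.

FOB price: USD 53357.56

Not relevant to the conversion: brokerage — on the buyer under both terms; not part of either seller's price.
From DAP to FOB, the seller no longer bears: freight, insurance, destination terminal, delivery.
FOB price = 57571.39 − 1891.57 − 298.71 − 756.15 − 1267.40 = 53357.56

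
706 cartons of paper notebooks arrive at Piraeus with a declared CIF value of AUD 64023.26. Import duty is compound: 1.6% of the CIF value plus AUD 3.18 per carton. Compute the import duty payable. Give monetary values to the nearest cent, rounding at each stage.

Ad valorem component: 64023.26 × 1.6% = 1024.37
Specific component: 706 × 3.18 = 2245.08
Import duty = 1024.37 + 2245.08 = 3269.45

Import duty: AUD 3269.45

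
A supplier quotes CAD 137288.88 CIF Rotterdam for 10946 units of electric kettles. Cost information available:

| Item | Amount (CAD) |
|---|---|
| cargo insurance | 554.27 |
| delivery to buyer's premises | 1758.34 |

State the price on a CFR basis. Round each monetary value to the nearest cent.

Not relevant to the conversion: delivery — on the buyer under both terms; not part of either seller's price.
From CIF to CFR, the seller no longer bears: insurance.
CFR price = 137288.88 − 554.27 = 136734.61

CFR price: CAD 136734.61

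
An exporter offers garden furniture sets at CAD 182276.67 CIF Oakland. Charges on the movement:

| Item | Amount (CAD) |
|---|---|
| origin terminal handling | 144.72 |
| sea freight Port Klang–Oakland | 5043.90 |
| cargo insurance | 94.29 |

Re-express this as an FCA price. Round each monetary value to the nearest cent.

From CIF to FCA, the seller no longer bears: origin terminal, freight, insurance.
FCA price = 182276.67 − 144.72 − 5043.90 − 94.29 = 176993.76

FCA price: CAD 176993.76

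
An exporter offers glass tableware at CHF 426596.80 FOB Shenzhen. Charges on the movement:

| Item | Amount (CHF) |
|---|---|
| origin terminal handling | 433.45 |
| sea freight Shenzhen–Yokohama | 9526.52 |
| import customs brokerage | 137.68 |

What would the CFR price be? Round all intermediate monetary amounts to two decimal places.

Not relevant to the conversion: origin terminal — on the seller under both FOB and CFR; already in the FOB price and stays in the CFR price. brokerage — on the buyer under both terms; not part of either seller's price.
From FOB to CFR, the seller additionally bears: freight.
CFR price = 426596.80 + 9526.52 = 436123.32

CFR price: CHF 436123.32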